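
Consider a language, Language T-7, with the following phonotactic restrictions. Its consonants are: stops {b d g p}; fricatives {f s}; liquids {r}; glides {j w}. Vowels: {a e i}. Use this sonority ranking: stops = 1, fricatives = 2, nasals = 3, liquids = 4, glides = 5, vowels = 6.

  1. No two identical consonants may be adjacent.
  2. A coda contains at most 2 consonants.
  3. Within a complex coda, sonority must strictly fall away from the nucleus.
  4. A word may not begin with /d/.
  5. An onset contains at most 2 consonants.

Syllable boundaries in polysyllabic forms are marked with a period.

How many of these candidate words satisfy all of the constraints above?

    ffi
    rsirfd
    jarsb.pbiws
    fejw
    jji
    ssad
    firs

1

ffi — violates constraint 1: adjacent identical consonants /ff/ → phonotactically illegal
rsirfd — violates constraint 2: syllable 1 coda /rfd/ has 3 consonants (> 2) → phonotactically illegal
jarsb.pbiws — violates constraint 2: syllable 1 coda /rsb/ has 3 consonants (> 2) → phonotactically illegal
fejw — violates constraint 3: syllable 1 coda /jw/: /j/ (glide, 5) → /w/ (glide, 5) does not fall → phonotactically illegal
jji — violates constraint 1: adjacent identical consonants /jj/ → phonotactically illegal
ssad — violates constraint 1: adjacent identical consonants /ss/ → phonotactically illegal
firs — σ1 onset /f/, coda /rs/ (4→2 falls) ok → phonotactically legal
Phonotactically legal: firs → 1.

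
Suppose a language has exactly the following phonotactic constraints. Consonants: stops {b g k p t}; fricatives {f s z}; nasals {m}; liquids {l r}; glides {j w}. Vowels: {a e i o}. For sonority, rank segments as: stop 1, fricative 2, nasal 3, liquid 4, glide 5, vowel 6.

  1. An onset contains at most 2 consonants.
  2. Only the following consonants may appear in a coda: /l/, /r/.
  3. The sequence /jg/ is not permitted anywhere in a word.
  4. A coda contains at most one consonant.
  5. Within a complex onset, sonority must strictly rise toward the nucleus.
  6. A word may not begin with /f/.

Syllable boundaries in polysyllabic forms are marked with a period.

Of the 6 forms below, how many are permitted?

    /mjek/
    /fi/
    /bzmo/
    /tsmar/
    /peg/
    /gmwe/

/mjek/ — violates constraint 2: syllable 1 coda contains /k/, which is not a licensed coda consonant → not permitted
/fi/ — violates constraint 6: word begins with /f/ → not permitted
/bzmo/ — violates constraint 1: syllable 1 onset /bzm/ has 3 consonants (> 2) → not permitted
/tsmar/ — violates constraint 1: syllable 1 onset /tsm/ has 3 consonants (> 2) → not permitted
/peg/ — violates constraint 2: syllable 1 coda contains /g/, which is not a licensed coda consonant → not permitted
/gmwe/ — violates constraint 1: syllable 1 onset /gmw/ has 3 consonants (> 2) → not permitted
No form is permitted → 0.

0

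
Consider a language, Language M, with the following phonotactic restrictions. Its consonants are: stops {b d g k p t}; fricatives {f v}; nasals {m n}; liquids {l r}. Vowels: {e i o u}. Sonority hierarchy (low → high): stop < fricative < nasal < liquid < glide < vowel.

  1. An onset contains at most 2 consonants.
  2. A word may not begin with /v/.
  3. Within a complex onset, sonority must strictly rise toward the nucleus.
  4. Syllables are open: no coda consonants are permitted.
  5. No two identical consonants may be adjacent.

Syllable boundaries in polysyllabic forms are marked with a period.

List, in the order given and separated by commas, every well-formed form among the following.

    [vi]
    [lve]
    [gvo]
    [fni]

[vi] — violates constraint 2: word begins with /v/ → ill-formed
[lve] — violates constraint 3: syllable 1 onset /lv/: /l/ (liquid, 4) → /v/ (fricative, 2) does not rise → ill-formed
[gvo] — σ1 onset /gv/ (1→2 rises), coda /∅/ ok → well-formed
[fni] — σ1 onset /fn/ (2→3 rises), coda /∅/ ok → well-formed

[gvo], [fni]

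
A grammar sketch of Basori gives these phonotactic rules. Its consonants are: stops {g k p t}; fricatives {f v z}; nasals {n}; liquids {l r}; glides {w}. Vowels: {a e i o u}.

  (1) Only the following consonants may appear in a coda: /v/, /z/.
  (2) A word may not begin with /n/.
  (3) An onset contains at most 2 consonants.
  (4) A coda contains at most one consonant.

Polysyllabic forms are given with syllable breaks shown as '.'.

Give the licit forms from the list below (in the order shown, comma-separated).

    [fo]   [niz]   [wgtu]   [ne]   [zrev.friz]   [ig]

[fo] — σ1 onset /f/, coda /∅/ ok → licit
[niz] — violates constraint 2: word begins with /n/ → illicit
[wgtu] — violates constraint 3: syllable 1 onset /wgt/ has 3 consonants (> 2) → illicit
[ne] — violates constraint 2: word begins with /n/ → illicit
[zrev.friz] — σ1 onset /zr/ (2C), coda /v/ ok; σ2 onset /fr/ (2C), coda /z/ ok → licit
[ig] — violates constraint 1: syllable 1 coda contains /g/, which is not a licensed coda consonant → illicit

[fo], [zrev.friz]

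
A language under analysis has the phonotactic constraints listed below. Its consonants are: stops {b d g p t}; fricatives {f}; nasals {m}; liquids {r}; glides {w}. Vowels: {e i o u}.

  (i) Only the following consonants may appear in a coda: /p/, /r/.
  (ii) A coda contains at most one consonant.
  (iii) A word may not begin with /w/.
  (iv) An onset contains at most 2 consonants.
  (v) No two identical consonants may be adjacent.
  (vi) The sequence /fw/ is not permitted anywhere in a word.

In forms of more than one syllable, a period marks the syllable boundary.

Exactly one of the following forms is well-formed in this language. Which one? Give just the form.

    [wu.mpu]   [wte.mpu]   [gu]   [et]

[gu]

[wu.mpu] — violates constraint (iii): word begins with /w/ → ill-formed
[wte.mpu] — violates constraint (iii): word begins with /w/ → ill-formed
[gu] — σ1 onset /g/, coda /∅/ ok → well-formed
[et] — violates constraint (i): syllable 1 coda contains /t/, which is not a licensed coda consonant → ill-formed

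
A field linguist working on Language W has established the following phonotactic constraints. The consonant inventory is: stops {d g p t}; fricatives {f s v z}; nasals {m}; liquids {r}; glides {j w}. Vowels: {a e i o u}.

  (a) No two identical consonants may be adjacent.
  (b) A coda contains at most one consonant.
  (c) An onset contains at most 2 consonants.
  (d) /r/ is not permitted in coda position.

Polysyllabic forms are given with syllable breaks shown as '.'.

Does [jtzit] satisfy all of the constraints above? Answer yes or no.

no

[jtzit] — violates constraint (c): syllable 1 onset /jtz/ has 3 consonants (> 2) → phonotactically illegal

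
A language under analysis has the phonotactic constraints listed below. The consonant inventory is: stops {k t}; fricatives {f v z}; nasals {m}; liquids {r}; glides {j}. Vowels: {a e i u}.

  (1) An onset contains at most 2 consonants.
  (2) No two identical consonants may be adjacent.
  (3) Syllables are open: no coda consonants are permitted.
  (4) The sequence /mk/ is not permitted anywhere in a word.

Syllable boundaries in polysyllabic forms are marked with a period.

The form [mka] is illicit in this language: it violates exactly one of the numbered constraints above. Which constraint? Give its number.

[mka]: contains banned sequence /mk/.
This is a violation of constraint 4: "The sequence /mk/ is not permitted anywhere in a word."
The remaining constraints (1, 2, 3) are satisfied.

4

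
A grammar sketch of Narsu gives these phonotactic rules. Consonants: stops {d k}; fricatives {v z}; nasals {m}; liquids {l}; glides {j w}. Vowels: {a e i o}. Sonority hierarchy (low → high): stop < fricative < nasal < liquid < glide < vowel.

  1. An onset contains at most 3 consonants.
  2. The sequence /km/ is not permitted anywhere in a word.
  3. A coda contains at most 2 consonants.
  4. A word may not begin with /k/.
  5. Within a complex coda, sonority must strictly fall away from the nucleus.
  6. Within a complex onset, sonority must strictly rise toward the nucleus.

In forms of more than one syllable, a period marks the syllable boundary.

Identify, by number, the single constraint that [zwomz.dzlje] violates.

1

[zwomz.dzlje]: syllable 2 onset /dzlj/ has 4 consonants (> 3).
This is a violation of constraint 1: "An onset contains at most 3 consonants."
The remaining constraints (2, 3, 4, 5, 6) are satisfied.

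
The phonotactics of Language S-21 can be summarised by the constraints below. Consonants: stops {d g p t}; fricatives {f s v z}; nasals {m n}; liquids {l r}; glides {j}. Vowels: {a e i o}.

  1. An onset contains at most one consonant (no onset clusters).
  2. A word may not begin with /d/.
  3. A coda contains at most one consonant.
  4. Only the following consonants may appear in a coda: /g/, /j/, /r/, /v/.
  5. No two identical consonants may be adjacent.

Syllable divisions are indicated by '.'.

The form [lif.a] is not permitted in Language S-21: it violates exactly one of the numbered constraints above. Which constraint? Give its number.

[lif.a]: syllable 1 coda contains /f/, which is not a licensed coda consonant.
This is a violation of constraint 4: "Only the following consonants may appear in a coda: /g/, /j/, /r/, /v/."
The remaining constraints (1, 2, 3, 5) are satisfied.

4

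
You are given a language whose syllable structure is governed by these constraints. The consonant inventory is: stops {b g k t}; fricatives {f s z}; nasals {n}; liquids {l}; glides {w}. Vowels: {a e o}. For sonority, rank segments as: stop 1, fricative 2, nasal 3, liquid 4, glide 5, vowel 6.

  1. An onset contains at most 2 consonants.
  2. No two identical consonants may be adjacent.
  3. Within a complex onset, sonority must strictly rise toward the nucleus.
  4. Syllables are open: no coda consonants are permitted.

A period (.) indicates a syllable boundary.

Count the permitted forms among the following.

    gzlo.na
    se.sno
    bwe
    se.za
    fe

gzlo.na — violates constraint 1: syllable 1 onset /gzl/ has 3 consonants (> 2) → not permitted
se.sno — σ1 onset /s/, coda /∅/ ok; σ2 onset /sn/ (2→3 rises), coda /∅/ ok → permitted
bwe — σ1 onset /bw/ (1→5 rises), coda /∅/ ok → permitted
se.za — σ1 onset /s/, coda /∅/ ok; σ2 onset /z/, coda /∅/ ok → permitted
fe — σ1 onset /f/, coda /∅/ ok → permitted
Permitted: se.sno, bwe, se.za, fe → 4.

4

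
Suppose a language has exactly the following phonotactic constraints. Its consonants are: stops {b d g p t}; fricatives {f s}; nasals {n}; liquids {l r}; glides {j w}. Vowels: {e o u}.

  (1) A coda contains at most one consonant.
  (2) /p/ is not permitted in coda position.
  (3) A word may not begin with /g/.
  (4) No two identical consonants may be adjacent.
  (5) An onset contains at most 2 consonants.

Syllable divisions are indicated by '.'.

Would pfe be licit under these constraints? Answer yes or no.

pfe — σ1 onset /pf/ (2C), coda /∅/ ok → licit

yes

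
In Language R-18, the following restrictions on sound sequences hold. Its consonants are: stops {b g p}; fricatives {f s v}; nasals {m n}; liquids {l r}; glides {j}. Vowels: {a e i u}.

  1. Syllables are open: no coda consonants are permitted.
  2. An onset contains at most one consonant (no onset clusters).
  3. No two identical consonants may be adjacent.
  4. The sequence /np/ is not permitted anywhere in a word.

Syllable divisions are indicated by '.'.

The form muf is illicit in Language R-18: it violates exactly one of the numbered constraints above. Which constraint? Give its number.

1

muf: syllable 1 coda /f/ has 1 consonant (> 0).
This is a violation of constraint 1: "Syllables are open: no coda consonants are permitted."
The remaining constraints (2, 3, 4) are satisfied.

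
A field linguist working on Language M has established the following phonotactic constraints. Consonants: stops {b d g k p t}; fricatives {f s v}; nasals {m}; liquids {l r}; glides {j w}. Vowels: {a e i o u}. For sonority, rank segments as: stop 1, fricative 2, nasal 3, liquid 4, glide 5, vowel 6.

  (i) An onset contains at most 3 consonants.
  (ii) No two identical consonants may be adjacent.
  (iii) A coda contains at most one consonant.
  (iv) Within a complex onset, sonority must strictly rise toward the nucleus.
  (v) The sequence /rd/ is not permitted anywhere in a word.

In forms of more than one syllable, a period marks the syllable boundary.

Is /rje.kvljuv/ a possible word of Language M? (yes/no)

no

/rje.kvljuv/ — violates constraint (i): syllable 2 onset /kvlj/ has 4 consonants (> 3) → ill-formed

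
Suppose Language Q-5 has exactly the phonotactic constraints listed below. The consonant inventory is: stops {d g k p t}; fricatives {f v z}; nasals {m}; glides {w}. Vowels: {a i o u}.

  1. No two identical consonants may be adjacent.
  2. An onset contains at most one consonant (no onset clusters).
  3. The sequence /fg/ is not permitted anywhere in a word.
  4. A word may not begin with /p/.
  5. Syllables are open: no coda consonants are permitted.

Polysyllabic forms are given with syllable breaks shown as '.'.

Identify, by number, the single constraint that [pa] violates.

[pa]: word begins with /p/.
This is a violation of constraint 4: "A word may not begin with /p/."
The remaining constraints (1, 2, 3, 5) are satisfied.

4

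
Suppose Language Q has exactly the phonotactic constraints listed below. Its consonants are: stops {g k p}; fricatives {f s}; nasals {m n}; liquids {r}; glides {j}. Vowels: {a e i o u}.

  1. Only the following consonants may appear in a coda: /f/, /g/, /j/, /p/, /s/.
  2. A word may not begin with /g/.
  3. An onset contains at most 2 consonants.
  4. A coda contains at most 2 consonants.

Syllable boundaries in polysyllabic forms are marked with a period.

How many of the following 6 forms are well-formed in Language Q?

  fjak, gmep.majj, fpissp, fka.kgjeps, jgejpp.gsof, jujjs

0

fjak — violates constraint 1: syllable 1 coda contains /k/, which is not a licensed coda consonant → ill-formed
gmep.majj — violates constraint 2: word begins with /g/ → ill-formed
fpissp — violates constraint 4: syllable 1 coda /ssp/ has 3 consonants (> 2) → ill-formed
fka.kgjeps — violates constraint 3: syllable 2 onset /kgj/ has 3 consonants (> 2) → ill-formed
jgejpp.gsof — violates constraint 4: syllable 1 coda /jpp/ has 3 consonants (> 2) → ill-formed
jujjs — violates constraint 4: syllable 1 coda /jjs/ has 3 consonants (> 2) → ill-formed
No form is well-formed → 0.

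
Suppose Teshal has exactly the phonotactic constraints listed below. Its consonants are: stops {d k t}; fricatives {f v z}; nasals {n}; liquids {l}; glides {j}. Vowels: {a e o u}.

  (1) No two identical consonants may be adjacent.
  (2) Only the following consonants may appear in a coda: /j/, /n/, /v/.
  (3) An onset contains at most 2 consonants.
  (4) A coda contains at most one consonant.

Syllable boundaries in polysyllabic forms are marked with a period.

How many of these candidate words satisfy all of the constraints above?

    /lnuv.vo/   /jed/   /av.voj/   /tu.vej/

1

/lnuv.vo/ — violates constraint 1: adjacent identical consonants /vv/ → ill-formed
/jed/ — violates constraint 2: syllable 1 coda contains /d/, which is not a licensed coda consonant → ill-formed
/av.voj/ — violates constraint 1: adjacent identical consonants /vv/ → ill-formed
/tu.vej/ — σ1 onset /t/, coda /∅/ ok; σ2 onset /v/, coda /j/ ok → well-formed
Well-formed: /tu.vej/ → 1.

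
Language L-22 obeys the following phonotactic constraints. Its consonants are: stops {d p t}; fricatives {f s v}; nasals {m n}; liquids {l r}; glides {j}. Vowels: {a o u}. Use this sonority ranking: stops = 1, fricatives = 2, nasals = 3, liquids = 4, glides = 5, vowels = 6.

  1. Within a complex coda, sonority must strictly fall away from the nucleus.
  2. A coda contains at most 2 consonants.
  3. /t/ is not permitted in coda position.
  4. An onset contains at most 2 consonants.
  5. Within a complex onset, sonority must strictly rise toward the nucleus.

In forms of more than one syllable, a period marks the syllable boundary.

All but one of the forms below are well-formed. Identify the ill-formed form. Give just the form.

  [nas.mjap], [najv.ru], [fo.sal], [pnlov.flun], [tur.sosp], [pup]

[nas.mjap] — σ1 onset /n/, coda /s/ ok; σ2 onset /mj/ (3→5 rises), coda /p/ ok → well-formed
[najv.ru] — σ1 onset /n/, coda /jv/ (5→2 falls) ok; σ2 onset /r/, coda /∅/ ok → well-formed
[fo.sal] — σ1 onset /f/, coda /∅/ ok; σ2 onset /s/, coda /l/ ok → well-formed
[pnlov.flun] — violates constraint 4: syllable 1 onset /pnl/ has 3 consonants (> 2) → ill-formed
[tur.sosp] — σ1 onset /t/, coda /r/ ok; σ2 onset /s/, coda /sp/ (2→1 falls) ok → well-formed
[pup] — σ1 onset /p/, coda /p/ ok → well-formed

[pnlov.flun]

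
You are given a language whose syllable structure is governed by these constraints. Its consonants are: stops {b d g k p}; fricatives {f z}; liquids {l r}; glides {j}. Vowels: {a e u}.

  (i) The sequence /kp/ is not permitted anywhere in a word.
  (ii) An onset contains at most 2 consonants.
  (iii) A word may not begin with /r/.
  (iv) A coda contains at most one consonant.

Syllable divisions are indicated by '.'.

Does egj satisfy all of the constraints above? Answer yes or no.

egj — violates constraint (iv): syllable 1 coda /gj/ has 2 consonants (> 1) → phonotactically illegal

no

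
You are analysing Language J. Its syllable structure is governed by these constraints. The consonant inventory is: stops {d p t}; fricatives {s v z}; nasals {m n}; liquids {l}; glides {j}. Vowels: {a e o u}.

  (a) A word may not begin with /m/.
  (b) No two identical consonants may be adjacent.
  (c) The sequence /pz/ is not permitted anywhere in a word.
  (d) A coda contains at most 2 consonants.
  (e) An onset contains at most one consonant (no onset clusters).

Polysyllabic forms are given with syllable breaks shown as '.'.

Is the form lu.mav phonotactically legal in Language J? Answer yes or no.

lu.mav — σ1 onset /l/, coda /∅/ ok; σ2 onset /m/, coda /v/ ok → phonotactically legal

yes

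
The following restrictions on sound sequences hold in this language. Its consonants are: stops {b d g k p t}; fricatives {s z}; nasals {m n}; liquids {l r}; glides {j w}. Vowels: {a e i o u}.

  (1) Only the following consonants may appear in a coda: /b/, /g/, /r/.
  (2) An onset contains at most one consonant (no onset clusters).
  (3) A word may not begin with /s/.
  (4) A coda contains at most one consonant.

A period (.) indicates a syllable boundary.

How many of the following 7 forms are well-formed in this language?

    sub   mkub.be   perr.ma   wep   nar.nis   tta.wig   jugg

0

sub — violates constraint 3: word begins with /s/ → ill-formed
mkub.be — violates constraint 2: syllable 1 onset /mk/ has 2 consonants (> 1) → ill-formed
perr.ma — violates constraint 4: syllable 1 coda /rr/ has 2 consonants (> 1) → ill-formed
wep — violates constraint 1: syllable 1 coda contains /p/, which is not a licensed coda consonant → ill-formed
nar.nis — violates constraint 1: syllable 2 coda contains /s/, which is not a licensed coda consonant → ill-formed
tta.wig — violates constraint 2: syllable 1 onset /tt/ has 2 consonants (> 1) → ill-formed
jugg — violates constraint 4: syllable 1 coda /gg/ has 2 consonants (> 1) → ill-formed
No form is well-formed → 0.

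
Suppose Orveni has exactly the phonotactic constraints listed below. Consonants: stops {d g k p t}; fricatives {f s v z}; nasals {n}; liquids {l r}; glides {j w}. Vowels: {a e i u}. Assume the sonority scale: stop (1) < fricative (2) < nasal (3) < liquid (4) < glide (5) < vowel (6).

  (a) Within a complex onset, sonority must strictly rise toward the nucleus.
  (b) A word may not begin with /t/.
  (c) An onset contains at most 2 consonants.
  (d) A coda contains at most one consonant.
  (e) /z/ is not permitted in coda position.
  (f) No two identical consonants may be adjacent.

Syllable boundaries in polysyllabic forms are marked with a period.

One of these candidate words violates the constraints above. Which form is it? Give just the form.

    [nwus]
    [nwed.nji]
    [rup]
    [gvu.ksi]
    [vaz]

[nwus] — σ1 onset /nw/ (3→5 rises), coda /s/ ok → phonotactically legal
[nwed.nji] — σ1 onset /nw/ (3→5 rises), coda /d/ ok; σ2 onset /nj/ (3→5 rises), coda /∅/ ok → phonotactically legal
[rup] — σ1 onset /r/, coda /p/ ok → phonotactically legal
[gvu.ksi] — σ1 onset /gv/ (1→2 rises), coda /∅/ ok; σ2 onset /ks/ (1→2 rises), coda /∅/ ok → phonotactically legal
[vaz] — violates constraint (e): syllable 1 coda contains /z/ → phonotactically illegal

[vaz]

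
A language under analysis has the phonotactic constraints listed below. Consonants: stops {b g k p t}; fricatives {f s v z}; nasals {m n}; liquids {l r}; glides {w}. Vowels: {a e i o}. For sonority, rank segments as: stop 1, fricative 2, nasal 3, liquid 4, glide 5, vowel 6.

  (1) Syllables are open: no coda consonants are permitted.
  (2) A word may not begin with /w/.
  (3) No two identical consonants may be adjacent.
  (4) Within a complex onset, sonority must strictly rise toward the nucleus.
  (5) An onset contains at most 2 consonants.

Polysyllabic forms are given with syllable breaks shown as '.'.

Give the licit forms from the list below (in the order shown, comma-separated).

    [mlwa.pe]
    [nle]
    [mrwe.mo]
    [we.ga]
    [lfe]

[mlwa.pe] — violates constraint 5: syllable 1 onset /mlw/ has 3 consonants (> 2) → illicit
[nle] — σ1 onset /nl/ (3→4 rises), coda /∅/ ok → licit
[mrwe.mo] — violates constraint 5: syllable 1 onset /mrw/ has 3 consonants (> 2) → illicit
[we.ga] — violates constraint 2: word begins with /w/ → illicit
[lfe] — violates constraint 4: syllable 1 onset /lf/: /l/ (liquid, 4) → /f/ (fricative, 2) does not rise → illicit

[nle]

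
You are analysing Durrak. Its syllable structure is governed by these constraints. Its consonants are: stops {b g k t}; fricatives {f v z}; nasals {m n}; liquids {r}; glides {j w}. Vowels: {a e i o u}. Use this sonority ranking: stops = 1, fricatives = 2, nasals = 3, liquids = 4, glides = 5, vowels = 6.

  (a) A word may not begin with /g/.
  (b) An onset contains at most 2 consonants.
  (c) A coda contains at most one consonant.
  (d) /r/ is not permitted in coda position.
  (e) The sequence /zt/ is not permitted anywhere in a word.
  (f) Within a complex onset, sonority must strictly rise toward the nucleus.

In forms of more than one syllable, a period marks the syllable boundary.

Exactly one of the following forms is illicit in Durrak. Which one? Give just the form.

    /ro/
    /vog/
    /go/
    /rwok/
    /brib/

/ro/ — σ1 onset /r/, coda /∅/ ok → licit
/vog/ — σ1 onset /v/, coda /g/ ok → licit
/go/ — violates constraint (a): word begins with /g/ → illicit
/rwok/ — σ1 onset /rw/ (4→5 rises), coda /k/ ok → licit
/brib/ — σ1 onset /br/ (1→4 rises), coda /b/ ok → licit

/go/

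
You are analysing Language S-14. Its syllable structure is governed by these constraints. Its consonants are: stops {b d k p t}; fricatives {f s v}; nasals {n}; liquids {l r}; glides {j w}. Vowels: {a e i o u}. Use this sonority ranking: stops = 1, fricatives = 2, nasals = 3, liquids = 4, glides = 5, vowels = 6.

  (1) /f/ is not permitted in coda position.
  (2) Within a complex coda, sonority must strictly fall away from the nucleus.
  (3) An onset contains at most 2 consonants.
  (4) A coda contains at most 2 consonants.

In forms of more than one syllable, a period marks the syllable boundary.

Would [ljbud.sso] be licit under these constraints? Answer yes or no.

[ljbud.sso] — violates constraint 3: syllable 1 onset /ljb/ has 3 consonants (> 2) → illicit

no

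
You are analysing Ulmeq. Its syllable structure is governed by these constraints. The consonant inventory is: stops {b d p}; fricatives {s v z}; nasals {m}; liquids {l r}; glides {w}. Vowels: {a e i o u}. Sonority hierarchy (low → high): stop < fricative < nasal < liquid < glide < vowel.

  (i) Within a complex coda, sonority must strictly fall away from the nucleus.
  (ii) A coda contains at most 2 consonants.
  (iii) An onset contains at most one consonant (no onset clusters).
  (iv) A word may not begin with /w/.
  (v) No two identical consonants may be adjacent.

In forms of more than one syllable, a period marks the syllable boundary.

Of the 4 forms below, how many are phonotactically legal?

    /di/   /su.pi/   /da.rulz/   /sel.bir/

4

/di/ — σ1 onset /d/, coda /∅/ ok → phonotactically legal
/su.pi/ — σ1 onset /s/, coda /∅/ ok; σ2 onset /p/, coda /∅/ ok → phonotactically legal
/da.rulz/ — σ1 onset /d/, coda /∅/ ok; σ2 onset /r/, coda /lz/ (4→2 falls) ok → phonotactically legal
/sel.bir/ — σ1 onset /s/, coda /l/ ok; σ2 onset /b/, coda /r/ ok → phonotactically legal
Phonotactically legal: /di/, /su.pi/, /da.rulz/, /sel.bir/ → 4.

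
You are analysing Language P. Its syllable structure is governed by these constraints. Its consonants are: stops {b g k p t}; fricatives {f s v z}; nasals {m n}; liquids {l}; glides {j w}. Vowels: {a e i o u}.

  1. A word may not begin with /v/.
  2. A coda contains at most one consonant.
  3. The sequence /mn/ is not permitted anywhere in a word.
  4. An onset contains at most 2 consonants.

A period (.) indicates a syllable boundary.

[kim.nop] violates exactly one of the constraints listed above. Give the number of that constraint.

[kim.nop]: contains banned sequence /mn/.
This is a violation of constraint 3: "The sequence /mn/ is not permitted anywhere in a word."
The remaining constraints (1, 2, 4) are satisfied.

3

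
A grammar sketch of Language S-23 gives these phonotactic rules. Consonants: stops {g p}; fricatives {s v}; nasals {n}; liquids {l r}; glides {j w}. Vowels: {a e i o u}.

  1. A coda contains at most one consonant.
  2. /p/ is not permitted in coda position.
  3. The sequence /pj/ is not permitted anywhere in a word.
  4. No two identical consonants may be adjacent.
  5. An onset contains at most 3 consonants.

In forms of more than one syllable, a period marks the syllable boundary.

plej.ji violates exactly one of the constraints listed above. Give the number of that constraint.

4

plej.ji: adjacent identical consonants /jj/.
This is a violation of constraint 4: "No two identical consonants may be adjacent."
The remaining constraints (1, 2, 3, 5) are satisfied.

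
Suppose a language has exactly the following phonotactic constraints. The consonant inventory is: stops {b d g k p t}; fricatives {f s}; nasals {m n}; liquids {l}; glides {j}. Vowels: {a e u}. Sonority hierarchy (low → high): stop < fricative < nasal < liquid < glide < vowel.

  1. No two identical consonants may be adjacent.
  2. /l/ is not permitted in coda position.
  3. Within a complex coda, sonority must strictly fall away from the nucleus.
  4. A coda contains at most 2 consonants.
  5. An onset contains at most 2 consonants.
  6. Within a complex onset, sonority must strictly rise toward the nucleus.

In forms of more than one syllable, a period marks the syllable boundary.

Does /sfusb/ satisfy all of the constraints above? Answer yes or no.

/sfusb/ — violates constraint 6: syllable 1 onset /sf/: /s/ (fricative, 2) → /f/ (fricative, 2) does not rise → ill-formed

no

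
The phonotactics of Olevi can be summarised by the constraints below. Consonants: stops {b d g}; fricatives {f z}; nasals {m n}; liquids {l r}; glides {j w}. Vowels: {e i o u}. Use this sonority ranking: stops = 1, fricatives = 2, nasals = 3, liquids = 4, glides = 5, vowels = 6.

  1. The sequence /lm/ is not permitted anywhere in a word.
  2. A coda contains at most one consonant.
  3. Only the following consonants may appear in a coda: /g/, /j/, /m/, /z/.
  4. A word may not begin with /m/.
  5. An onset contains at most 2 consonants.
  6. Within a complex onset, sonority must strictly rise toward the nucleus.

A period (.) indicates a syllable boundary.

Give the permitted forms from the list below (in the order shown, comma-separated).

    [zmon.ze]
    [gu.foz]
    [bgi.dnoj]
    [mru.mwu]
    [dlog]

[gu.foz], [dlog]

[zmon.ze] — violates constraint 3: syllable 1 coda contains /n/, which is not a licensed coda consonant → not permitted
[gu.foz] — σ1 onset /g/, coda /∅/ ok; σ2 onset /f/, coda /z/ ok → permitted
[bgi.dnoj] — violates constraint 6: syllable 1 onset /bg/: /b/ (stop, 1) → /g/ (stop, 1) does not rise → not permitted
[mru.mwu] — violates constraint 4: word begins with /m/ → not permitted
[dlog] — σ1 onset /dl/ (1→4 rises), coda /g/ ok → permitted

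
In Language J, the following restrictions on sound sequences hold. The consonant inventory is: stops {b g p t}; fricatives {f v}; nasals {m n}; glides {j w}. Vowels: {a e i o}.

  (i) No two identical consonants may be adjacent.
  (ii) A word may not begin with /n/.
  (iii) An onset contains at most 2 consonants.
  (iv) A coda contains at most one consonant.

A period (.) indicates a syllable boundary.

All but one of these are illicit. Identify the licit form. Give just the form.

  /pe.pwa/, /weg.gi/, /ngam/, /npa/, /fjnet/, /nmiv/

/pe.pwa/ — σ1 onset /p/, coda /∅/ ok; σ2 onset /pw/ (2C), coda /∅/ ok → licit
/weg.gi/ — violates constraint (i): adjacent identical consonants /gg/ → illicit
/ngam/ — violates constraint (ii): word begins with /n/ → illicit
/npa/ — violates constraint (ii): word begins with /n/ → illicit
/fjnet/ — violates constraint (iii): syllable 1 onset /fjn/ has 3 consonants (> 2) → illicit
/nmiv/ — violates constraint (ii): word begins with /n/ → illicit

/pe.pwa/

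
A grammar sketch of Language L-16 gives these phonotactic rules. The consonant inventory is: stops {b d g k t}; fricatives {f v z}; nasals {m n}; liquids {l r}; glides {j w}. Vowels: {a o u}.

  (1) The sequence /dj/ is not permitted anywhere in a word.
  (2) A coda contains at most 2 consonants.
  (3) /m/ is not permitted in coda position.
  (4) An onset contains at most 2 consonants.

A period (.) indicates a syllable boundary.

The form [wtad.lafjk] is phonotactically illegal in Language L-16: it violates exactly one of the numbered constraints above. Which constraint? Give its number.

[wtad.lafjk]: syllable 2 coda /fjk/ has 3 consonants (> 2).
This is a violation of constraint 2: "A coda contains at most 2 consonants."
The remaining constraints (1, 3, 4) are satisfied.

2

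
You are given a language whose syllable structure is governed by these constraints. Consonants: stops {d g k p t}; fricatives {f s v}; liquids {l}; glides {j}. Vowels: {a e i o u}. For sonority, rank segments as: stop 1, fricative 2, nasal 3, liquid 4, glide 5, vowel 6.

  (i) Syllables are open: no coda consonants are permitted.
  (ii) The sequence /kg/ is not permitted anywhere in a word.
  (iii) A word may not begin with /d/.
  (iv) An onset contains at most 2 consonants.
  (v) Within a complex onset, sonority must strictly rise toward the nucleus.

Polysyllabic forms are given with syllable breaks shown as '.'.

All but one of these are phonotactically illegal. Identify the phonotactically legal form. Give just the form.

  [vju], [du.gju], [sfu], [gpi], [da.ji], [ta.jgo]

[vju] — σ1 onset /vj/ (2→5 rises), coda /∅/ ok → phonotactically legal
[du.gju] — violates constraint (iii): word begins with /d/ → phonotactically illegal
[sfu] — violates constraint (v): syllable 1 onset /sf/: /s/ (fricative, 2) → /f/ (fricative, 2) does not rise → phonotactically illegal
[gpi] — violates constraint (v): syllable 1 onset /gp/: /g/ (stop, 1) → /p/ (stop, 1) does not rise → phonotactically illegal
[da.ji] — violates constraint (iii): word begins with /d/ → phonotactically illegal
[ta.jgo] — violates constraint (v): syllable 2 onset /jg/: /j/ (glide, 5) → /g/ (stop, 1) does not rise → phonotactically illegal

[vju]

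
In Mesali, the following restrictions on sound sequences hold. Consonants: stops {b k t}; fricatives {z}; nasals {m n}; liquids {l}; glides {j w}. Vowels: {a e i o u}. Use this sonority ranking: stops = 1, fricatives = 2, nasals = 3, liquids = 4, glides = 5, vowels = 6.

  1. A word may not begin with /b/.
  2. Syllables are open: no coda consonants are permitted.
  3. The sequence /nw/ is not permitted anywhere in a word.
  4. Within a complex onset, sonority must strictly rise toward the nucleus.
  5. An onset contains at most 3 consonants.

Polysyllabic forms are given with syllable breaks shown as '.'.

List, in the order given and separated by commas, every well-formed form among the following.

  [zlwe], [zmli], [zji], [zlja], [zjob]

[zlwe], [zmli], [zji], [zlja]

[zlwe] — σ1 onset /zlw/ (2→4→5 rises), coda /∅/ ok → well-formed
[zmli] — σ1 onset /zml/ (2→3→4 rises), coda /∅/ ok → well-formed
[zji] — σ1 onset /zj/ (2→5 rises), coda /∅/ ok → well-formed
[zlja] — σ1 onset /zlj/ (2→4→5 rises), coda /∅/ ok → well-formed
[zjob] — violates constraint 2: syllable 1 coda /b/ has 1 consonant (> 0) → ill-formed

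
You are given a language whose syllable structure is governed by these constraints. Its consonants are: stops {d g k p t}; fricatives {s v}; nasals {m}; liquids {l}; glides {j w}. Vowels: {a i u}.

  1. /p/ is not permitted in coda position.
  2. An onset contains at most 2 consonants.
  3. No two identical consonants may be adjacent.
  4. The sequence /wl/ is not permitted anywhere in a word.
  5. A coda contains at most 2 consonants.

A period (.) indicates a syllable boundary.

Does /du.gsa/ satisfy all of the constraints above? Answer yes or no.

yes

/du.gsa/ — σ1 onset /d/, coda /∅/ ok; σ2 onset /gs/ (2C), coda /∅/ ok → licit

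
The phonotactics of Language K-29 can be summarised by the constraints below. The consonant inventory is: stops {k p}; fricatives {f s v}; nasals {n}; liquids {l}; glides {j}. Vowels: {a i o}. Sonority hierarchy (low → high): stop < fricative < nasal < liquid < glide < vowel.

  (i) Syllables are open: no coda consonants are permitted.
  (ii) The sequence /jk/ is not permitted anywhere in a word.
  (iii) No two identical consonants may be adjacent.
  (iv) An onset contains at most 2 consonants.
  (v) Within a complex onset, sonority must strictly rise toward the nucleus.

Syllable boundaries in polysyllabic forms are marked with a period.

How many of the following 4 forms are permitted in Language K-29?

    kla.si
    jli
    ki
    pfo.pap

kla.si — σ1 onset /kl/ (1→4 rises), coda /∅/ ok; σ2 onset /s/, coda /∅/ ok → permitted
jli — violates constraint (v): syllable 1 onset /jl/: /j/ (glide, 5) → /l/ (liquid, 4) does not rise → not permitted
ki — σ1 onset /k/, coda /∅/ ok → permitted
pfo.pap — violates constraint (i): syllable 2 coda /p/ has 1 consonant (> 0) → not permitted
Permitted: kla.si, ki → 2.

2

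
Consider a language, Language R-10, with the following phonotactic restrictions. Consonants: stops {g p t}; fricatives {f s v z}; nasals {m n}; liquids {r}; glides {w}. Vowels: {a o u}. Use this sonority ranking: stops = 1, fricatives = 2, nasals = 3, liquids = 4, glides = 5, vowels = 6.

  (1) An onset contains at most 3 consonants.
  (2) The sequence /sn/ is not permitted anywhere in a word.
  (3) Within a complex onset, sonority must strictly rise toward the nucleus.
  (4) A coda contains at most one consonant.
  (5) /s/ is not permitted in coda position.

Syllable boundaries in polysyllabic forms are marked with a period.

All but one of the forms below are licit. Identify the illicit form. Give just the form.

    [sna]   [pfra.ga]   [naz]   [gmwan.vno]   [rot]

[sna] — violates constraint 2: contains banned sequence /sn/ → illicit
[pfra.ga] — σ1 onset /pfr/ (1→2→4 rises), coda /∅/ ok; σ2 onset /g/, coda /∅/ ok → licit
[naz] — σ1 onset /n/, coda /z/ ok → licit
[gmwan.vno] — σ1 onset /gmw/ (1→3→5 rises), coda /n/ ok; σ2 onset /vn/ (2→3 rises), coda /∅/ ok → licit
[rot] — σ1 onset /r/, coda /t/ ok → licit

[sna]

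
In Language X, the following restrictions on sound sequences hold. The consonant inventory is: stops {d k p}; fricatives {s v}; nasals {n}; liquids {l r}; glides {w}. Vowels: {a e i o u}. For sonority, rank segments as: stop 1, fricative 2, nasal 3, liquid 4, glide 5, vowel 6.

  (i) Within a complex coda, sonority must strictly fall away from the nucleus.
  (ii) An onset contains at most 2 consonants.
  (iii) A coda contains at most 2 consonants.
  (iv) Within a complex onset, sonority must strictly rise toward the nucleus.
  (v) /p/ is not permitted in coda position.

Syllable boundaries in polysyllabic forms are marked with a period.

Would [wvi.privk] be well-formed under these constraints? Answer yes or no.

no

[wvi.privk] — violates constraint (iv): syllable 1 onset /wv/: /w/ (glide, 5) → /v/ (fricative, 2) does not rise → ill-formed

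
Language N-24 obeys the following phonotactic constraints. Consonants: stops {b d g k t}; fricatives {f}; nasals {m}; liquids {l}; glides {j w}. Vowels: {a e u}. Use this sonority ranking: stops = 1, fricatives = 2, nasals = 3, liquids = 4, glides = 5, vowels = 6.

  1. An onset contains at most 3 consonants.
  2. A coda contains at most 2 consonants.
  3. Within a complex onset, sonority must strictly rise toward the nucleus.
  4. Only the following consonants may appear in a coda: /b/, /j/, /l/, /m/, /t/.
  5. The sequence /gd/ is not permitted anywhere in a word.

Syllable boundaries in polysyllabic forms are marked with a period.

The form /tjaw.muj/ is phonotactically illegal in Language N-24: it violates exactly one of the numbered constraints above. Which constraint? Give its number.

/tjaw.muj/: syllable 1 coda contains /w/, which is not a licensed coda consonant.
This is a violation of constraint 4: "Only the following consonants may appear in a coda: /b/, /j/, /l/, /m/, /t/."
The remaining constraints (1, 2, 3, 5) are satisfied.

4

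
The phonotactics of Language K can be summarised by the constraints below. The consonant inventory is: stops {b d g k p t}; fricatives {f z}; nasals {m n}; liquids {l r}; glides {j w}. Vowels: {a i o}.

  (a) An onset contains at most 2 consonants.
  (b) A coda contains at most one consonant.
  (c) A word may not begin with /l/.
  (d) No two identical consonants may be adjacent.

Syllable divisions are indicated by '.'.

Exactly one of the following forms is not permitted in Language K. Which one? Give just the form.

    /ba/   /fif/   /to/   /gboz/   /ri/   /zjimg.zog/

/zjimg.zog/

/ba/ — σ1 onset /b/, coda /∅/ ok → permitted
/fif/ — σ1 onset /f/, coda /f/ ok → permitted
/to/ — σ1 onset /t/, coda /∅/ ok → permitted
/gboz/ — σ1 onset /gb/ (2C), coda /z/ ok → permitted
/ri/ — σ1 onset /r/, coda /∅/ ok → permitted
/zjimg.zog/ — violates constraint (b): syllable 1 coda /mg/ has 2 consonants (> 1) → not permitted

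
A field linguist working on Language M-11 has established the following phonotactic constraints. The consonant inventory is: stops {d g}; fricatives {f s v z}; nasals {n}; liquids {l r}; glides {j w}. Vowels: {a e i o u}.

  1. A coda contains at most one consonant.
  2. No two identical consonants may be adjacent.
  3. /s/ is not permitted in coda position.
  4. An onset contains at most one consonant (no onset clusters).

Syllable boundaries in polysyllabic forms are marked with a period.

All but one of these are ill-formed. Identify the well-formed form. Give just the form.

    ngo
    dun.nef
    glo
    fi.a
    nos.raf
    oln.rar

fi.a

ngo — violates constraint 4: syllable 1 onset /ng/ has 2 consonants (> 1) → ill-formed
dun.nef — violates constraint 2: adjacent identical consonants /nn/ → ill-formed
glo — violates constraint 4: syllable 1 onset /gl/ has 2 consonants (> 1) → ill-formed
fi.a — σ1 onset /f/, coda /∅/ ok; σ2 onset /∅/, coda /∅/ ok → well-formed
nos.raf — violates constraint 3: syllable 1 coda contains /s/ → ill-formed
oln.rar — violates constraint 1: syllable 1 coda /ln/ has 2 consonants (> 1) → ill-formed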